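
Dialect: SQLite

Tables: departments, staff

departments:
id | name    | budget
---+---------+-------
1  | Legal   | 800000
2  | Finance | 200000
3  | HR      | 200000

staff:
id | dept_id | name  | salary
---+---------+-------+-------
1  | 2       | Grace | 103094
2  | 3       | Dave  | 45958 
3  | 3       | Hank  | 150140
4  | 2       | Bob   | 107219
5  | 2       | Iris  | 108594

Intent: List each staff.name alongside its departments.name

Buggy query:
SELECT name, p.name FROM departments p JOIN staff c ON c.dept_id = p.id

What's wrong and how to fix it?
Bug: 'name' exists in both joined tables, so the database can't tell which one is meant

Fix: Qualify the column with its table alias (c.name)

Corrected query:
SELECT c.name, p.name FROM departments p JOIN staff c ON c.dept_id = p.id

Result:
name  | name   
------+--------
Grace | Finance
Dave  | HR     
Hank  | HR     
Bob   | Finance
Iris  | Finance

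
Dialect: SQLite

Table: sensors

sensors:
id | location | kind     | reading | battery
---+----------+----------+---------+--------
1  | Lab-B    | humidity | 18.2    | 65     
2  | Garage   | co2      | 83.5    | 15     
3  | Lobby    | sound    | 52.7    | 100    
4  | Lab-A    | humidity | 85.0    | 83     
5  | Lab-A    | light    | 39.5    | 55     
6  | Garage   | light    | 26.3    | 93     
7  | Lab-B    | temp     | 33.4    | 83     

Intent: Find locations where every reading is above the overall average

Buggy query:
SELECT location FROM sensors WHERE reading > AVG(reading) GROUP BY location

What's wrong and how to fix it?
Bug: AVG() is an aggregate; it can't sit directly in WHERE

Fix: Compute the overall average in a scalar subquery and compare each group's MIN against it in HAVING

Corrected query:
SELECT location FROM sensors GROUP BY location HAVING MIN(reading) > (SELECT AVG(reading) FROM sensors)

Result:
location
--------
Lobby   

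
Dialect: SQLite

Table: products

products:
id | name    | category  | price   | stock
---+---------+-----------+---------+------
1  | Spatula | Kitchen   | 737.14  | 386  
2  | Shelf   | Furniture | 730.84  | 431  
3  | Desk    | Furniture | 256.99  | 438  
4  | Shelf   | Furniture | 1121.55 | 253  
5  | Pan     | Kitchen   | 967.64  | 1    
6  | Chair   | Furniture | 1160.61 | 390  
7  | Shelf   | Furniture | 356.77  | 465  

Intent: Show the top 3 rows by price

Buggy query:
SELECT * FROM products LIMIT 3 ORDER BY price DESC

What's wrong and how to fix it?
Bug: LIMIT must come after ORDER BY

Fix: Swap the clauses: ORDER BY first, then LIMIT

Corrected query:
SELECT * FROM products ORDER BY price DESC LIMIT 3

Result:
id | name  | category  | price   | stock
---+-------+-----------+---------+------
6  | Chair | Furniture | 1160.61 | 390  
4  | Shelf | Furniture | 1121.55 | 253  
5  | Pan   | Kitchen   | 967.64  | 1    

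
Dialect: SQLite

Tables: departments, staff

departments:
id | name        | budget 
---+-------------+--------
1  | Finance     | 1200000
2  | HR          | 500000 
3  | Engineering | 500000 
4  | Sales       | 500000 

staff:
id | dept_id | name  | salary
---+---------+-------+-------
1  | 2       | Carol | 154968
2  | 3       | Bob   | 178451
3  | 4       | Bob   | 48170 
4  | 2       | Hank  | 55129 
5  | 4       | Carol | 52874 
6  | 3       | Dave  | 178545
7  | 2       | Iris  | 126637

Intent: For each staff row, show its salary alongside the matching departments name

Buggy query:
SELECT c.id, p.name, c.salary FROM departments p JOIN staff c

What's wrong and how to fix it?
Bug: Missing join condition: each staff row is matched to all departments rows instead of just its own

Fix: Add ON c.dept_id = p.id to the JOIN

Corrected query:
SELECT c.id, p.name, c.salary FROM departments p JOIN staff c ON c.dept_id = p.id

Result:
id | name        | salary
---+-------------+-------
1  | HR          | 154968
2  | Engineering | 178451
3  | Sales       | 48170 
4  | HR          | 55129 
5  | Sales       | 52874 
6  | Engineering | 178545
7  | HR          | 126637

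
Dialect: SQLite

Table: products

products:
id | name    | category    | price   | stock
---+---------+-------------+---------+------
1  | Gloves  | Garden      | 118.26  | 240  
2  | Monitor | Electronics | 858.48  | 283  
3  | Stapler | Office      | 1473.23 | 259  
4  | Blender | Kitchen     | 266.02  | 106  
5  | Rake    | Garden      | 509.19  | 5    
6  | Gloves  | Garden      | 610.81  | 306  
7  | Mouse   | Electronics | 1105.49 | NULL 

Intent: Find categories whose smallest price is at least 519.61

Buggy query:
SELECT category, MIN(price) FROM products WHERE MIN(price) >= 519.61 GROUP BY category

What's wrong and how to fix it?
Bug: Aggregates like MIN are computed per group after WHERE runs

Fix: Replace WHERE with HAVING after the GROUP BY

Corrected query:
SELECT category, MIN(price) FROM products GROUP BY category HAVING MIN(price) >= 519.61

Result:
category    | MIN(price)
------------+-----------
Electronics | 858.48    
Office      | 1473.23   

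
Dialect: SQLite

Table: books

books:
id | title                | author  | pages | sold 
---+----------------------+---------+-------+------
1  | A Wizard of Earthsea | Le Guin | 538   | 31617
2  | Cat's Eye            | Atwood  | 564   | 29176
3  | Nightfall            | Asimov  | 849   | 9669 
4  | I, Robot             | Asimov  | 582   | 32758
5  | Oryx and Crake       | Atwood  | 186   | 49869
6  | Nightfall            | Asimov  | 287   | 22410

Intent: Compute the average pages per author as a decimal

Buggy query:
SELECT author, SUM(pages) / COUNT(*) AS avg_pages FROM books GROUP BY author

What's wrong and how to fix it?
Bug: Both operands are integers, so '/' performs integer division and truncates

Fix: Cast one side to REAL so the division keeps the fractional part

Corrected query:
SELECT author, SUM(pages) * 1.0 / COUNT(*) AS avg_pages FROM books GROUP BY author

Result:
author  | avg_pages 
--------+-----------
Asimov  | 572.666667
Atwood  | 375       
Le Guin | 538       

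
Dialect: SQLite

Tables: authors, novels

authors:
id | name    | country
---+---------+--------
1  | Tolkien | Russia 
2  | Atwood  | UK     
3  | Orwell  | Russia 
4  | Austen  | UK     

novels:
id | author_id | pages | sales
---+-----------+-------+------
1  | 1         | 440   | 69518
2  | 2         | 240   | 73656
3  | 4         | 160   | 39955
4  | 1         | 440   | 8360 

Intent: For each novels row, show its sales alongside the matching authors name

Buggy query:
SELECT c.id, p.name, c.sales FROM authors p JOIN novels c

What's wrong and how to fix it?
Bug: Missing join condition: each novels row is matched to all authors rows instead of just its own

Fix: Specify the join condition linking the foreign key to the parent id

Corrected query:
SELECT c.id, p.name, c.sales FROM authors p JOIN novels c ON c.author_id = p.id

Result:
id | name    | sales
---+---------+------
1  | Tolkien | 69518
2  | Atwood  | 73656
3  | Austen  | 39955
4  | Tolkien | 8360 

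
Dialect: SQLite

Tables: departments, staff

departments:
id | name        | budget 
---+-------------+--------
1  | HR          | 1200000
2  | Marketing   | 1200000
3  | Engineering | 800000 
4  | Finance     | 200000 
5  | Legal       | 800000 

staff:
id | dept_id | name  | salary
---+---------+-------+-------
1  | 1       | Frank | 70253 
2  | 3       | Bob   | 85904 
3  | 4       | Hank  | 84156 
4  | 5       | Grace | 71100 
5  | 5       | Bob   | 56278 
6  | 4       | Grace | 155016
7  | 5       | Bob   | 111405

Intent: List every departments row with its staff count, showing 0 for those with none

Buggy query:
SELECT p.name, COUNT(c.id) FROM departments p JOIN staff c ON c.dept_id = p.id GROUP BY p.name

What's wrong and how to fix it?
Bug: INNER JOIN drops departments rows that have no matching staff rows

Fix: Switch to LEFT JOIN to retain unmatched parent rows

Corrected query:
SELECT p.name, COUNT(c.id) FROM departments p LEFT JOIN staff c ON c.dept_id = p.id GROUP BY p.name

Result:
name        | COUNT(c.id)
------------+------------
Engineering | 1          
Finance     | 2          
HR          | 1          
Legal       | 3          
Marketing   | 0          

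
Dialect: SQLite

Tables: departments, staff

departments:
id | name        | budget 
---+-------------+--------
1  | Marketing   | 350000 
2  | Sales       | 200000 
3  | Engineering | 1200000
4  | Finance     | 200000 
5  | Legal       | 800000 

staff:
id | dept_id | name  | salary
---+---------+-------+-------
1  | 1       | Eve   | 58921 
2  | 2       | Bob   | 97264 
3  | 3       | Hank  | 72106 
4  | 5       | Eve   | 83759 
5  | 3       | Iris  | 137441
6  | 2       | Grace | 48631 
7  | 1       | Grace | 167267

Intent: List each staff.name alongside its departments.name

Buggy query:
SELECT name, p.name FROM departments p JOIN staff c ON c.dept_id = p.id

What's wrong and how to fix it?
Bug: 'name' exists in both joined tables, so the database can't tell which one is meant

Fix: Qualify the column with its table alias (c.name)

Corrected query:
SELECT c.name, p.name FROM departments p JOIN staff c ON c.dept_id = p.id

Result:
name  | name       
------+------------
Eve   | Marketing  
Bob   | Sales      
Hank  | Engineering
Eve   | Legal      
Iris  | Engineering
Grace | Sales      
Grace | Marketing  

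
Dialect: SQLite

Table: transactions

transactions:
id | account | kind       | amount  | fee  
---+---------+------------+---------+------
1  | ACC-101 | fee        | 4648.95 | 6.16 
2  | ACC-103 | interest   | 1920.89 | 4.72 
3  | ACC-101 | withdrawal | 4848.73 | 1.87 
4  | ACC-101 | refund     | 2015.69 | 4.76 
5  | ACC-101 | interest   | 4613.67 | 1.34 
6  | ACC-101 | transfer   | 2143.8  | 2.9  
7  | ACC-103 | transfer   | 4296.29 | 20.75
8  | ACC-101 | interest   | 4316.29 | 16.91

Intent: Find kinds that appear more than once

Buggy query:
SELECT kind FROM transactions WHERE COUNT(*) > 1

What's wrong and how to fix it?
Bug: COUNT(*) is an aggregate and cannot be used in WHERE

Fix: GROUP BY kind, then filter groups with HAVING COUNT(*) > 1

Corrected query:
SELECT kind FROM transactions GROUP BY kind HAVING COUNT(*) > 1

Result:
kind    
--------
interest
transfer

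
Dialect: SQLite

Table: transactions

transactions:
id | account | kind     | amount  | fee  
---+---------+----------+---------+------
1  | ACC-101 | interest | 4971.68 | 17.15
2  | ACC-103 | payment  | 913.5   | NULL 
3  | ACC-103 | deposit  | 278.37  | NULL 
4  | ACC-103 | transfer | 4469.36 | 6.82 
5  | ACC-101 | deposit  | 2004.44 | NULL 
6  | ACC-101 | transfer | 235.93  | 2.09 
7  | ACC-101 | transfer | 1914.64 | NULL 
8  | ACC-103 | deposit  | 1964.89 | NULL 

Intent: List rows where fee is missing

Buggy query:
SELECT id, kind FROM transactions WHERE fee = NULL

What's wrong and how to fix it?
Bug: '= NULL' is always unknown in SQL three-valued logic, so no rows match

Fix: Replace '= NULL' with 'IS NULL'

Corrected query:
SELECT id, kind FROM transactions WHERE fee IS NULL

Result:
id | kind    
---+---------
2  | payment 
3  | deposit 
5  | deposit 
7  | transfer
8  | deposit 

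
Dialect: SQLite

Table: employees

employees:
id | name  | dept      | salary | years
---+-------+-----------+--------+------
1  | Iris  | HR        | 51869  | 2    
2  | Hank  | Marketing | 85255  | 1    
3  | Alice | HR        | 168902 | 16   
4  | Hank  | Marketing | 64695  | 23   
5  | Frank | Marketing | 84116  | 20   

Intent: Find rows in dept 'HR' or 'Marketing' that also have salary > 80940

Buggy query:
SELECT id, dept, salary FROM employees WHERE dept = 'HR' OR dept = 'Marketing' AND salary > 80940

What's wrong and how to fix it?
Bug: AND binds tighter than OR, so this parses as dept = 'HR' OR (dept = 'Marketing' AND salary > 80940)

Fix: Add parentheses around the OR so the AND applies to both alternatives

Corrected query:
SELECT id, dept, salary FROM employees WHERE (dept = 'HR' OR dept = 'Marketing') AND salary > 80940

Result:
id | dept      | salary
---+-----------+-------
2  | Marketing | 85255 
3  | HR        | 168902
5  | Marketing | 84116 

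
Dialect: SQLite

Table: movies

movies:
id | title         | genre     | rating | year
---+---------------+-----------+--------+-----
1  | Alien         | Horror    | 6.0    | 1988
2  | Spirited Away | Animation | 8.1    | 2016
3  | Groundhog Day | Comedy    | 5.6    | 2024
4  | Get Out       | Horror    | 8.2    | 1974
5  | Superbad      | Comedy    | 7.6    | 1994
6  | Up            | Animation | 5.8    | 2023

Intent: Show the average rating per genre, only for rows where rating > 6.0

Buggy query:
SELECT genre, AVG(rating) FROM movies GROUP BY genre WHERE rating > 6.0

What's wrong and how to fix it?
Bug: Row-level WHERE must come before GROUP BY in the clause order

Fix: Move the WHERE clause before GROUP BY

Corrected query:
SELECT genre, AVG(rating) FROM movies WHERE rating > 6.0 GROUP BY genre

Result:
genre     | AVG(rating)
----------+------------
Animation | 8.1        
Comedy    | 7.6        
Horror    | 8.2        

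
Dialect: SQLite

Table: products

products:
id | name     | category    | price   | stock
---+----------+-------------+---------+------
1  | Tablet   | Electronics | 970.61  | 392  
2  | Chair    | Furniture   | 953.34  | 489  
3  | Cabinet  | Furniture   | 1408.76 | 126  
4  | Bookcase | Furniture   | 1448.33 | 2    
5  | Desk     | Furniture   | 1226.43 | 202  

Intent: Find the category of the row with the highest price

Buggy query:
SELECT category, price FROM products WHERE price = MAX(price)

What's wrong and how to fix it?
Bug: MAX(price) is an aggregate and cannot be used directly in WHERE

Fix: Use a subquery: WHERE price = (SELECT MAX(price) FROM products)

Corrected query:
SELECT category, price FROM products WHERE price = (SELECT MAX(price) FROM products)

Result:
category  | price  
----------+--------
Furniture | 1448.33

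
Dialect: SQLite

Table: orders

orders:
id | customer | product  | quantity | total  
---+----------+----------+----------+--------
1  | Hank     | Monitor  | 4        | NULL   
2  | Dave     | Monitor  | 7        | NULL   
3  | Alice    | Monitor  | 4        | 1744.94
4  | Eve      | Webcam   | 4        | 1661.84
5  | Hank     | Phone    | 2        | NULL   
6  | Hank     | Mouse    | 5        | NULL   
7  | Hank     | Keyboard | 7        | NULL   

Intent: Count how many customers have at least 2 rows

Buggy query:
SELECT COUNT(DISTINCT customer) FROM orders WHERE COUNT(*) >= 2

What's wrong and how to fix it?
Bug: COUNT(*) cannot appear in WHERE; the per-group count doesn't exist yet

Fix: Group first with HAVING COUNT(*) >= 2, then COUNT the resulting groups

Corrected query:
SELECT COUNT(*) FROM (SELECT customer FROM orders GROUP BY customer HAVING COUNT(*) >= 2)

Result:
COUNT(*)
--------
1       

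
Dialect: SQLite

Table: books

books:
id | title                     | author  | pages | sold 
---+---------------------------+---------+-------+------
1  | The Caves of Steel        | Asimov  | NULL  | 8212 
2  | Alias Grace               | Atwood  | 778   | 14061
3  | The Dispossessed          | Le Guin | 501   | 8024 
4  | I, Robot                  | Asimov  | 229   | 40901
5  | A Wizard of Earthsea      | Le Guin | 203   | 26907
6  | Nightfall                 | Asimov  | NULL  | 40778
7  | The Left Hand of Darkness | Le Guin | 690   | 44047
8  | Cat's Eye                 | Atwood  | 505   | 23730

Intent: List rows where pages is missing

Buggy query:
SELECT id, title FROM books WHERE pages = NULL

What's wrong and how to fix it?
Bug: '= NULL' is always unknown in SQL three-valued logic, so no rows match

Fix: Use IS NULL to test for NULL

Corrected query:
SELECT id, title FROM books WHERE pages IS NULL

Result:
id | title             
---+-------------------
1  | The Caves of Steel
6  | Nightfall         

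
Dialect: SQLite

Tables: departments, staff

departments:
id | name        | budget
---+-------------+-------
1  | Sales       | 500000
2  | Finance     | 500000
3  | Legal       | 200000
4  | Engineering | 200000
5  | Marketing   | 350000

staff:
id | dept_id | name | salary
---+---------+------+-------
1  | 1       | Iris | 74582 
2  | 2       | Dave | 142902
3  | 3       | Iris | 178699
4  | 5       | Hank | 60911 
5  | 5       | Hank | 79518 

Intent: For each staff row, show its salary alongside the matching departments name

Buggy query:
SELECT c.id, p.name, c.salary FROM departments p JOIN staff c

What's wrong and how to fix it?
Bug: JOIN with no ON clause produces a cartesian product; every staff row pairs with every departments row

Fix: Specify the join condition linking the foreign key to the parent id

Corrected query:
SELECT c.id, p.name, c.salary FROM departments p JOIN staff c ON c.dept_id = p.id

Result:
id | name      | salary
---+-----------+-------
1  | Sales     | 74582 
2  | Finance   | 142902
3  | Legal     | 178699
4  | Marketing | 60911 
5  | Marketing | 79518 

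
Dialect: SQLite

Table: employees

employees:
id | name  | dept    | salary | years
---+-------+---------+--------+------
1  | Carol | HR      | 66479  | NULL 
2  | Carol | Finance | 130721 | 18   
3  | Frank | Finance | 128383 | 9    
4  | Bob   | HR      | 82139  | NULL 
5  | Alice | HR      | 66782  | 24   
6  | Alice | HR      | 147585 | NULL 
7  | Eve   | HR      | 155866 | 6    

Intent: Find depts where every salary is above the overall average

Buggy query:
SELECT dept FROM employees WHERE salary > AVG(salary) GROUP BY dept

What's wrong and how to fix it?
Bug: WHERE evaluates per row before aggregation, so AVG() is unavailable

Fix: Compute the overall average in a scalar subquery and compare each group's MIN against it in HAVING

Corrected query:
SELECT dept FROM employees GROUP BY dept HAVING MIN(salary) > (SELECT AVG(salary) FROM employees)

Result:
dept   
-------
Finance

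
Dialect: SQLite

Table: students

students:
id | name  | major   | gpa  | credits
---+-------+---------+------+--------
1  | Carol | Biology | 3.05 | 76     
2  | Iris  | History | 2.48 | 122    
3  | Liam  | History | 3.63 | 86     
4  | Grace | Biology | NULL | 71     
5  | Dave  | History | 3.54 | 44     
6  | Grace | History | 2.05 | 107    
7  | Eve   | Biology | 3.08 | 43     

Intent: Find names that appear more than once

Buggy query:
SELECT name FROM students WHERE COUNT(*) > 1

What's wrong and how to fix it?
Bug: WHERE can't reference COUNT(*); aggregates are computed after WHERE

Fix: GROUP BY name, then filter groups with HAVING COUNT(*) > 1

Corrected query:
SELECT name FROM students GROUP BY name HAVING COUNT(*) > 1

Result:
name 
-----
Grace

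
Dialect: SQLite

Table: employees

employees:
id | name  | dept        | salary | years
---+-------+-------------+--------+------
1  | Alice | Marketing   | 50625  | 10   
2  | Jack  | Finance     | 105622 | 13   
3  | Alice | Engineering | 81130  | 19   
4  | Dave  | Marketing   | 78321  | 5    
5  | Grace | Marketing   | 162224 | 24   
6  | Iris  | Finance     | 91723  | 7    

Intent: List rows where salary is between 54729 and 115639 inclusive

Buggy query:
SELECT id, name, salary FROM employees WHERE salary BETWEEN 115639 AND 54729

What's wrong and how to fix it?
Bug: The bounds are reversed; BETWEEN a AND b requires a <= b to match anything

Fix: Write BETWEEN 54729 AND 115639

Corrected query:
SELECT id, name, salary FROM employees WHERE salary BETWEEN 54729 AND 115639

Result:
id | name  | salary
---+-------+-------
2  | Jack  | 105622
3  | Alice | 81130 
4  | Dave  | 78321 
6  | Iris  | 91723 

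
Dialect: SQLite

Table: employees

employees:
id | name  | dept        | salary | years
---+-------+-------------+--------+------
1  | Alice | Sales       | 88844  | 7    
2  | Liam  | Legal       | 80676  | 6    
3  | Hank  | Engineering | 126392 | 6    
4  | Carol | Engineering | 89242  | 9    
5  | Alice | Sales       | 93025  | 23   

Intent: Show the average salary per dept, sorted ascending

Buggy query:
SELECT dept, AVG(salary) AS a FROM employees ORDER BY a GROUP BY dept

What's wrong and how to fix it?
Bug: ORDER BY appears before GROUP BY; SQL clause order requires GROUP BY first

Fix: Move ORDER BY to the end, after GROUP BY

Corrected query:
SELECT dept, AVG(salary) AS a FROM employees GROUP BY dept ORDER BY a

Result:
dept        | a      
------------+--------
Legal       | 80676  
Sales       | 90934.5
Engineering | 107817 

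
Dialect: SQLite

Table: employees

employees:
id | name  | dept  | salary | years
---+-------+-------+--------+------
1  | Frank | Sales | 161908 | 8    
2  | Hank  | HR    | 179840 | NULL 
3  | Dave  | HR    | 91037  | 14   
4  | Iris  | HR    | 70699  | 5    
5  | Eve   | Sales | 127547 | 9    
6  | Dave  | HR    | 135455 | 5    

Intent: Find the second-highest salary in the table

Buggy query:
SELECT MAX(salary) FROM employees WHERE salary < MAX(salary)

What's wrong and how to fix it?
Bug: MAX(salary) on the right of the comparison is an aggregate-in-WHERE error

Fix: Put the inner MAX in a scalar subquery

Corrected query:
SELECT MAX(salary) FROM employees WHERE salary < (SELECT MAX(salary) FROM employees)

Result:
MAX(salary)
-----------
161908     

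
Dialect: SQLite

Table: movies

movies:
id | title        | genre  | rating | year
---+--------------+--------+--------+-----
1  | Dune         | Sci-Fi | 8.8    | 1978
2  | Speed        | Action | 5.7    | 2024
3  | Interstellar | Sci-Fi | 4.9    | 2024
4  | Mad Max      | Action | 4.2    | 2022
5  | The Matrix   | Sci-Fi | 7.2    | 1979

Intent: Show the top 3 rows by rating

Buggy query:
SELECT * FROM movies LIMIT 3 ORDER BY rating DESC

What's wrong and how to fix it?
Bug: LIMIT must come after ORDER BY

Fix: Swap the clauses: ORDER BY first, then LIMIT

Corrected query:
SELECT * FROM movies ORDER BY rating DESC LIMIT 3

Result:
id | title      | genre  | rating | year
---+------------+--------+--------+-----
1  | Dune       | Sci-Fi | 8.8    | 1978
5  | The Matrix | Sci-Fi | 7.2    | 1979
2  | Speed      | Action | 5.7    | 2024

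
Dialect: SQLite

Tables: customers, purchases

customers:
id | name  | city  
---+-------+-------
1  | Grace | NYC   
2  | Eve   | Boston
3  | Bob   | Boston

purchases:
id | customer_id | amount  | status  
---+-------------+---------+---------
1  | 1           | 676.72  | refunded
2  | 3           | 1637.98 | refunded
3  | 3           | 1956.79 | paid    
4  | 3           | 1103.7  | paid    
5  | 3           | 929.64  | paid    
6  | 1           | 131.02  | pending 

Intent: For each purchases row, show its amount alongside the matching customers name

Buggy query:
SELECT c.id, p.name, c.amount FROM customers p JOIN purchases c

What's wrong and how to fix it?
Bug: JOIN with no ON clause produces a cartesian product; every purchases row pairs with every customers row

Fix: Specify the join condition linking the foreign key to the parent id

Corrected query:
SELECT c.id, p.name, c.amount FROM customers p JOIN purchases c ON c.customer_id = p.id

Result:
id | name  | amount 
---+-------+--------
1  | Grace | 676.72 
2  | Bob   | 1637.98
3  | Bob   | 1956.79
4  | Bob   | 1103.7 
5  | Bob   | 929.64 
6  | Grace | 131.02 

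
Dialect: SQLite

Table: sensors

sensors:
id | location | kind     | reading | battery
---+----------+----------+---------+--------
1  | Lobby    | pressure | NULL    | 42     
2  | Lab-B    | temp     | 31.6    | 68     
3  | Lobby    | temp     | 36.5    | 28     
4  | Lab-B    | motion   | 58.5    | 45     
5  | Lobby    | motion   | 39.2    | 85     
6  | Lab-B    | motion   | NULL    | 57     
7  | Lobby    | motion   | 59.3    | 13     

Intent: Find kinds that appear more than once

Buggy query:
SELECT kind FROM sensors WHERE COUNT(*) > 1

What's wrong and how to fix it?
Bug: WHERE can't reference COUNT(*); aggregates are computed after WHERE

Fix: Group first, then use HAVING for the count condition

Corrected query:
SELECT kind FROM sensors GROUP BY kind HAVING COUNT(*) > 1

Result:
kind  
------
motion
temp  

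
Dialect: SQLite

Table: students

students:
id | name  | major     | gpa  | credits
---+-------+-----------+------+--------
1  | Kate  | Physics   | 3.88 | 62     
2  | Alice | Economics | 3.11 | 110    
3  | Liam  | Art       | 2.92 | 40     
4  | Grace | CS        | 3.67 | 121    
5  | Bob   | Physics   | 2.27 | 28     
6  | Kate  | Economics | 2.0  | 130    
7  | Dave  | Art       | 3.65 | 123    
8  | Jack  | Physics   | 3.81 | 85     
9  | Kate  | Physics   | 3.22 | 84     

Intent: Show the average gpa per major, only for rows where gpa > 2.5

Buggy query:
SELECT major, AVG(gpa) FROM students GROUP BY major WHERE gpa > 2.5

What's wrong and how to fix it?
Bug: WHERE cannot follow GROUP BY

Fix: Place WHERE between FROM and GROUP BY

Corrected query:
SELECT major, AVG(gpa) FROM students WHERE gpa > 2.5 GROUP BY major

Result:
major     | AVG(gpa)
----------+---------
Art       | 3.285   
CS        | 3.67    
Economics | 3.11    
Physics   | 3.636667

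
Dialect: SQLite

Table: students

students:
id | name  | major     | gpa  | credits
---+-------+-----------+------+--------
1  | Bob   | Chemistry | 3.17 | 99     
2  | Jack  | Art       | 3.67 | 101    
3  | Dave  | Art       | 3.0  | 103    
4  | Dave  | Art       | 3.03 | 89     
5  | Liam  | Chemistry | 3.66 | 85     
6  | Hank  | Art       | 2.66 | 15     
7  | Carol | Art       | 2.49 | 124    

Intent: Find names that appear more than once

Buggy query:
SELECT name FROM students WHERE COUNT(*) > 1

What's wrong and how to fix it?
Bug: WHERE can't reference COUNT(*); aggregates are computed after WHERE

Fix: GROUP BY name, then filter groups with HAVING COUNT(*) > 1

Corrected query:
SELECT name FROM students GROUP BY name HAVING COUNT(*) > 1

Result:
name
----
Dave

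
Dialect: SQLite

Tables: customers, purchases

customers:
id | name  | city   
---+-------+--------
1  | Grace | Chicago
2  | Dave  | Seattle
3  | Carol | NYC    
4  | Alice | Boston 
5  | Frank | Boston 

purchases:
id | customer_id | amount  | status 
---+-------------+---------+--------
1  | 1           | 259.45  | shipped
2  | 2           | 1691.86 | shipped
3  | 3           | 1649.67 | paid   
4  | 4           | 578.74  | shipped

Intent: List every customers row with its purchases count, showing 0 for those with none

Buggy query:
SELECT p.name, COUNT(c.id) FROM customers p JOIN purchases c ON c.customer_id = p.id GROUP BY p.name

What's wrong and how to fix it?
Bug: INNER JOIN drops customers rows that have no matching purchases rows

Fix: Use LEFT JOIN so parents without children still appear (COUNT(c.id) gives 0)

Corrected query:
SELECT p.name, COUNT(c.id) FROM customers p LEFT JOIN purchases c ON c.customer_id = p.id GROUP BY p.name

Result:
name  | COUNT(c.id)
------+------------
Alice | 1          
Carol | 1          
Dave  | 1          
Frank | 0          
Grace | 1          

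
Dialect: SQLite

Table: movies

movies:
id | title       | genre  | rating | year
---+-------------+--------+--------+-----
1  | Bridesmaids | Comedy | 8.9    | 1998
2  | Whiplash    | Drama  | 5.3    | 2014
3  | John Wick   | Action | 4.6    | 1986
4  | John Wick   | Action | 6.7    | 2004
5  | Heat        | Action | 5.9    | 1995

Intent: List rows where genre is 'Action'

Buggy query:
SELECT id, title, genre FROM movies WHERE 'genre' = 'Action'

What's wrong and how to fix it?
Bug: Single quotes denote string literals in SQL; the column name is being compared as a constant string

Fix: Remove the quotes around the column name (or use double quotes for an identifier)

Corrected query:
SELECT id, title, genre FROM movies WHERE genre = 'Action'

Result:
id | title     | genre 
---+-----------+-------
3  | John Wick | Action
4  | John Wick | Action
5  | Heat      | Action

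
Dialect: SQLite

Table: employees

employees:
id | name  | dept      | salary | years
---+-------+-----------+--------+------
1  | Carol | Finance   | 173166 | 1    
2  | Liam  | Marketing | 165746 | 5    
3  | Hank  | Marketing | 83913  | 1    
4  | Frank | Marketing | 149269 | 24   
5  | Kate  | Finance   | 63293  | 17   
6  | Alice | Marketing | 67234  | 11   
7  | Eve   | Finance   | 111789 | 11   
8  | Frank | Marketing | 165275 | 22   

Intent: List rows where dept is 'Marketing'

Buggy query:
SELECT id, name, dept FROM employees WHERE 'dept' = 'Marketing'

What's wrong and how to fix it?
Bug: 'dept' in single quotes is a string literal, not the column; the comparison is literal-vs-literal and never true

Fix: Reference the column as dept without single quotes

Corrected query:
SELECT id, name, dept FROM employees WHERE dept = 'Marketing'

Result:
id | name  | dept     
---+-------+----------
2  | Liam  | Marketing
3  | Hank  | Marketing
4  | Frank | Marketing
6  | Alice | Marketing
8  | Frank | Marketing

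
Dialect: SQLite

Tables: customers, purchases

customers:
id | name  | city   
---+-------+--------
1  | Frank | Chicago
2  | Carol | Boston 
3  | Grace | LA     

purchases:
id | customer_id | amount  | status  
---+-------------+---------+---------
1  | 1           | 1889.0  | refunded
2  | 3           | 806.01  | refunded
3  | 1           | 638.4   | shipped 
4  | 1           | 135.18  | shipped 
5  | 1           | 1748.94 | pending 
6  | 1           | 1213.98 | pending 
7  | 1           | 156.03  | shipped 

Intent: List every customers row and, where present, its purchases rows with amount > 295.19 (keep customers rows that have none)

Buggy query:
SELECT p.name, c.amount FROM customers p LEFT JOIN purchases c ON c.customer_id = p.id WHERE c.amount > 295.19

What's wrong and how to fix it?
Bug: Filtering c.amount in WHERE discards the NULL rows produced by LEFT JOIN, turning it into an inner join

Fix: Put 'c.amount > 295.19' in the JOIN's ON clause instead of WHERE

Corrected query:
SELECT p.name, c.amount FROM customers p LEFT JOIN purchases c ON c.customer_id = p.id AND c.amount > 295.19

Result:
name  | amount 
------+--------
Frank | 638.4  
Frank | 1213.98
Frank | 1748.94
Frank | 1889   
Carol | NULL   
Grace | 806.01 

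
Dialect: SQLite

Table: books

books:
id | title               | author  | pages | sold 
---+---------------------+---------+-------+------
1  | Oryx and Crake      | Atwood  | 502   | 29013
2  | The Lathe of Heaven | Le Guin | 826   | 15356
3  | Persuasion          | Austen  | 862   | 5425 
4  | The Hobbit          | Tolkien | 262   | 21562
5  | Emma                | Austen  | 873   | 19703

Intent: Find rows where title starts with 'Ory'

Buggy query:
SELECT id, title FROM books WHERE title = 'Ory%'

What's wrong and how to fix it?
Bug: '=' compares the literal string including the % character; pattern matching needs LIKE

Fix: Use LIKE for wildcard pattern matching

Corrected query:
SELECT id, title FROM books WHERE title LIKE 'Ory%'

Result:
id | title         
---+---------------
1  | Oryx and Crake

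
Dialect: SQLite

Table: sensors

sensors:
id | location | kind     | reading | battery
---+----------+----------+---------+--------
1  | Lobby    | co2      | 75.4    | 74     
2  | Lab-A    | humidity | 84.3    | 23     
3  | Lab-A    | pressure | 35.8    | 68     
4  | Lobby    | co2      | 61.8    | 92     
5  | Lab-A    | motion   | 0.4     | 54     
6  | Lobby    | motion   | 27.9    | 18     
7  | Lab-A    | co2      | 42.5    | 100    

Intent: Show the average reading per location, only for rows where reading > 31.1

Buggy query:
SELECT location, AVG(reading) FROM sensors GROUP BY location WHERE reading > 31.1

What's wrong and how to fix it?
Bug: Row-level WHERE must come before GROUP BY in the clause order

Fix: Place WHERE between FROM and GROUP BY

Corrected query:
SELECT location, AVG(reading) FROM sensors WHERE reading > 31.1 GROUP BY location

Result:
location | AVG(reading)
---------+-------------
Lab-A    | 54.2        
Lobby    | 68.6        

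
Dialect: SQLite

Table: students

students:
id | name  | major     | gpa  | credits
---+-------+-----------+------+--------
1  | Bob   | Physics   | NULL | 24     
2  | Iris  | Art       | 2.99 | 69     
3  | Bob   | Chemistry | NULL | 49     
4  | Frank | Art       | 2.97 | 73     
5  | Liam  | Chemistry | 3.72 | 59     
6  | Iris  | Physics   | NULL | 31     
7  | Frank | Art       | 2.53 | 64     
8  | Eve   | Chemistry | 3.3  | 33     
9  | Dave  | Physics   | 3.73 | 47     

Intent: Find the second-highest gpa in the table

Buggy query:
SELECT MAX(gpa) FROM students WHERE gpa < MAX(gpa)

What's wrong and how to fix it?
Bug: MAX(gpa) on the right of the comparison is an aggregate-in-WHERE error

Fix: Compute the overall MAX in a subquery, then take MAX of rows below it

Corrected query:
SELECT MAX(gpa) FROM students WHERE gpa < (SELECT MAX(gpa) FROM students)

Result:
MAX(gpa)
--------
3.72    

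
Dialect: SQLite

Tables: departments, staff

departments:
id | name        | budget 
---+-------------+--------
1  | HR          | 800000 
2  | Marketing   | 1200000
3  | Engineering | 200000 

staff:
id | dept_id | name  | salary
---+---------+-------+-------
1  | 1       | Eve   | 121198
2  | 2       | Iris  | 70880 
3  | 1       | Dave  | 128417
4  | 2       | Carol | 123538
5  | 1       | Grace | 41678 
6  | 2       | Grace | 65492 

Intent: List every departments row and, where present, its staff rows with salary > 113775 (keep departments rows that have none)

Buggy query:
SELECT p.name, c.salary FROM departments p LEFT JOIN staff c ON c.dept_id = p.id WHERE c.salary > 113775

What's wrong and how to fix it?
Bug: A WHERE condition on the right-hand table after LEFT JOIN drops unmatched parents

Fix: Move the right-table condition into the ON clause so unmatched parents are kept

Corrected query:
SELECT p.name, c.salary FROM departments p LEFT JOIN staff c ON c.dept_id = p.id AND c.salary > 113775

Result:
name        | salary
------------+-------
HR          | 121198
HR          | 128417
Marketing   | 123538
Engineering | NULL  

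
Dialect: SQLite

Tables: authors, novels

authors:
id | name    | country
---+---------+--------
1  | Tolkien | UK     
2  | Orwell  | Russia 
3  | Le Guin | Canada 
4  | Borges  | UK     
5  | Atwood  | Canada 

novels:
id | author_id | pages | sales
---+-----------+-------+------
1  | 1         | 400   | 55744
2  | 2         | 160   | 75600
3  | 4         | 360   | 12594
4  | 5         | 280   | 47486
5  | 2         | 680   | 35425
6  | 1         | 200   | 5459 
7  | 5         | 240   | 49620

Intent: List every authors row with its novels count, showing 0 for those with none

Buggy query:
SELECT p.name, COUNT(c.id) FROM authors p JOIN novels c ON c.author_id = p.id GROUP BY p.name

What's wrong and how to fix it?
Bug: INNER JOIN drops authors rows that have no matching novels rows

Fix: Use LEFT JOIN so parents without children still appear (COUNT(c.id) gives 0)

Corrected query:
SELECT p.name, COUNT(c.id) FROM authors p LEFT JOIN novels c ON c.author_id = p.id GROUP BY p.name

Result:
name    | COUNT(c.id)
--------+------------
Atwood  | 2          
Borges  | 1          
Le Guin | 0          
Orwell  | 2          
Tolkien | 2          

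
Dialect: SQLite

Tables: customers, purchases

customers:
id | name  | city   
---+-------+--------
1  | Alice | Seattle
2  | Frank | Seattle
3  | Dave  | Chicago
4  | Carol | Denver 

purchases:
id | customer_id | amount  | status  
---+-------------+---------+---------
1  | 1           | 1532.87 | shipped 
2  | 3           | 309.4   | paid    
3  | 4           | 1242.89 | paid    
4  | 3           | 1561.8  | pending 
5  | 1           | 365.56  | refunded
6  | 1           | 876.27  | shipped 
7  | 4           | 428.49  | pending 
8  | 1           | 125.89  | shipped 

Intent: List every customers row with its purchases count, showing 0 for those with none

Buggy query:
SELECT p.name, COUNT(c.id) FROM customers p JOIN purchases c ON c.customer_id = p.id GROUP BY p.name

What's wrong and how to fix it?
Bug: An inner join excludes parents with zero children

Fix: Use LEFT JOIN so parents without children still appear (COUNT(c.id) gives 0)

Corrected query:
SELECT p.name, COUNT(c.id) FROM customers p LEFT JOIN purchases c ON c.customer_id = p.id GROUP BY p.name

Result:
name  | COUNT(c.id)
------+------------
Alice | 4          
Carol | 2          
Dave  | 2          
Frank | 0          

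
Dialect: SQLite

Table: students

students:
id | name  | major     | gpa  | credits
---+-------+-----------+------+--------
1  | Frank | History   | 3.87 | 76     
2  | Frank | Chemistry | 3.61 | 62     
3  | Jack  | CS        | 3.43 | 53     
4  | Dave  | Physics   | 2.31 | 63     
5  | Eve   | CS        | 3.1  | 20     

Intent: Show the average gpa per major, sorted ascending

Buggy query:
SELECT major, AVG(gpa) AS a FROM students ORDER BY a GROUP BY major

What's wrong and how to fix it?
Bug: ORDER BY appears before GROUP BY; SQL clause order requires GROUP BY first

Fix: Reorder: SELECT … FROM … GROUP BY … ORDER BY …

Corrected query:
SELECT major, AVG(gpa) AS a FROM students GROUP BY major ORDER BY a

Result:
major     | a    
----------+------
Physics   | 2.31 
CS        | 3.265
Chemistry | 3.61 
History   | 3.87 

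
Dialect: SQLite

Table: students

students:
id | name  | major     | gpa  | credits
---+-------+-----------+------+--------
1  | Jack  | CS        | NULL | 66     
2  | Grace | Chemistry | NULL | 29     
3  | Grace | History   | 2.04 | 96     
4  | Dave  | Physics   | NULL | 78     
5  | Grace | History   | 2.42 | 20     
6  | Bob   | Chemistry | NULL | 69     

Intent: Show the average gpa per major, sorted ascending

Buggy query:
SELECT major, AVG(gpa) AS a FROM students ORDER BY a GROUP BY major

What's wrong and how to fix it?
Bug: ORDER BY appears before GROUP BY; SQL clause order requires GROUP BY first

Fix: Move ORDER BY to the end, after GROUP BY

Corrected query:
SELECT major, AVG(gpa) AS a FROM students GROUP BY major ORDER BY a

Result:
major     | a   
----------+-----
CS        | NULL
Chemistry | NULL
Physics   | NULL
History   | 2.23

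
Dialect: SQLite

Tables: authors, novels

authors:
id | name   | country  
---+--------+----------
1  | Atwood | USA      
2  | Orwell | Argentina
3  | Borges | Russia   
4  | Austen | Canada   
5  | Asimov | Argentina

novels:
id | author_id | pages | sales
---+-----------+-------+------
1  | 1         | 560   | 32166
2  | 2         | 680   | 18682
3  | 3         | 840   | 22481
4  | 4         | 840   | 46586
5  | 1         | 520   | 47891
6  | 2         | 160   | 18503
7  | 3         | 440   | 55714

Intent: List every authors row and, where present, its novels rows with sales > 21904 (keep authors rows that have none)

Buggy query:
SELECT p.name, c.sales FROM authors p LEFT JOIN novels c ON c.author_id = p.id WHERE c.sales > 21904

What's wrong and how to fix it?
Bug: A WHERE condition on the right-hand table after LEFT JOIN drops unmatched parents

Fix: Put 'c.sales > 21904' in the JOIN's ON clause instead of WHERE

Corrected query:
SELECT p.name, c.sales FROM authors p LEFT JOIN novels c ON c.author_id = p.id AND c.sales > 21904

Result:
name   | sales
-------+------
Atwood | 32166
Atwood | 47891
Orwell | NULL 
Borges | 22481
Borges | 55714
Austen | 46586
Asimov | NULL 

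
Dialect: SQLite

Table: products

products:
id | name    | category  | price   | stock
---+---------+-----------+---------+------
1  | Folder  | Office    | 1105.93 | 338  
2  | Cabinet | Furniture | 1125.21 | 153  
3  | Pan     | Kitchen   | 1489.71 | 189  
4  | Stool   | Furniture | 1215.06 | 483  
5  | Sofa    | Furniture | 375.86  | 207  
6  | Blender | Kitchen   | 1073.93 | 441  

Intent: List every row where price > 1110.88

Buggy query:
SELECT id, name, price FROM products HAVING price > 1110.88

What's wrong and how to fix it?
Bug: This is a non-aggregate query (no GROUP BY, no aggregates), so in SQLite the HAVING clause is invalid here; a row-level condition belongs in WHERE

Fix: Use WHERE for row-level filtering

Corrected query:
SELECT id, name, price FROM products WHERE price > 1110.88

Result:
id | name    | price  
---+---------+--------
2  | Cabinet | 1125.21
3  | Pan     | 1489.71
4  | Stool   | 1215.06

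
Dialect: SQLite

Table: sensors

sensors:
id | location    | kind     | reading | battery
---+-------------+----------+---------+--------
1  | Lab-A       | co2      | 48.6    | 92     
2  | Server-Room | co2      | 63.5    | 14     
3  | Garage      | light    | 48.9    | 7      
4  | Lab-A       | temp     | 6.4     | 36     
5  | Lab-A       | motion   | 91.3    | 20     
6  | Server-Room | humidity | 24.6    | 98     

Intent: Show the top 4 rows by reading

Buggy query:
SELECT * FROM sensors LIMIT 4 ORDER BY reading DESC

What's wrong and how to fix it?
Bug: ORDER BY cannot follow LIMIT; LIMIT is the final clause

Fix: Swap the clauses: ORDER BY first, then LIMIT

Corrected query:
SELECT * FROM sensors ORDER BY reading DESC LIMIT 4

Result:
id | location    | kind   | reading | battery
---+-------------+--------+---------+--------
5  | Lab-A       | motion | 91.3    | 20     
2  | Server-Room | co2    | 63.5    | 14     
3  | Garage      | light  | 48.9    | 7      
1  | Lab-A       | co2    | 48.6    | 92     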